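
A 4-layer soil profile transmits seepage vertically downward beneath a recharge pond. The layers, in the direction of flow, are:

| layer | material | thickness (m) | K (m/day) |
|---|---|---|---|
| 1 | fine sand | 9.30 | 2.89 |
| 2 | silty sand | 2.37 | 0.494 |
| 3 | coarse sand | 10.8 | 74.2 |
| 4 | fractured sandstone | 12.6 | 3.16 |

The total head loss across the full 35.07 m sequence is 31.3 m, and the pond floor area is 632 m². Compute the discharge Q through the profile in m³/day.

Flow is perpendicular to layering, so the layers act in series and the equivalent K is the thickness-weighted harmonic mean.
Total thickness L = 9.30 + 2.37 + 10.8 + 12.6 = 35.07 m.
Σ(b_i/K_i) = 9.30/2.89 + 2.37/0.494 + 10.8/74.2 + 12.6/3.16 = 12.15 d.
K_eq = L / Σ(b_i/K_i) = 35.07 / 12.15 = 2.887 m/day.
Q = K_eq · A · (Δh/L) = 2.887 × 632 × (31.3/35.07) = 1628 m³/day.

1630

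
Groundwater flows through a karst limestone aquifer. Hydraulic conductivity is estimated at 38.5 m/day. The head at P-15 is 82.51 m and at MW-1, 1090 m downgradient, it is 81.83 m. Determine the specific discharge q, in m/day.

Hydraulic gradient i = (82.51 − 81.83) / 1090 = 0.68 / 1090 = 0.0006239.
Specific discharge q = K · i = 38.50 × 0.0006239 = 0.02402 m/day.

0.0240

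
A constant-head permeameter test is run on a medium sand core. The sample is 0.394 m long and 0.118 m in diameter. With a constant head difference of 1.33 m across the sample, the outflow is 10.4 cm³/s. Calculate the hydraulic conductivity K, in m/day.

24.3

Cross-sectional area A = π·(d/2)² = π × (0.118/2)² = 0.01094 m².
Convert discharge: 10.4 cm³/s = 1.040e-05 m³/s.
Darcy's law rearranged: K = Q·L / (A·Δh) = 1.040e-05 × 0.394 / (0.01094 × 1.33) = 0.0002817 m/s = 24.34 m/day.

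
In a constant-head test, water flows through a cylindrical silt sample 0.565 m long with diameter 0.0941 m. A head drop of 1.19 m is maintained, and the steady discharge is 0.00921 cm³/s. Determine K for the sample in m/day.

Cross-sectional area A = π·(d/2)² = π × (0.0941/2)² = 0.006955 m².
Convert discharge: 0.00921 cm³/s = 9.210e-09 m³/s.
Darcy's law rearranged: K = Q·L / (A·Δh) = 9.210e-09 × 0.565 / (0.006955 × 1.19) = 6.288e-07 m/s = 0.05433 m/day.

0.0543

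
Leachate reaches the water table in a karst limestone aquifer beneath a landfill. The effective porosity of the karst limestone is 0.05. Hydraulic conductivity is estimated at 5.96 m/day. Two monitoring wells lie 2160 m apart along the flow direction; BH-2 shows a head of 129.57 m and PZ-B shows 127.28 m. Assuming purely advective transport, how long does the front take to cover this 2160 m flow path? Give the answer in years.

46.8

Hydraulic gradient i = (129.57 − 127.28) / 2160 = 2.29 / 2160 = 0.001060.
Darcy flux q = K · i = 5.960 × 0.001060 = 0.006319 m/day.
Seepage velocity v = q / n_e = 0.006319 / 0.05 = 0.1264 m/day.
Travel time t = L / v = 2160 / 0.1264 = 17092 days = 46.80 years.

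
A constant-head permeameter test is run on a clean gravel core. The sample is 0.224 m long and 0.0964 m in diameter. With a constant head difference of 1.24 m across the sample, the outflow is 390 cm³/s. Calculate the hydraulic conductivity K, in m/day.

834

Cross-sectional area A = π·(d/2)² = π × (0.0964/2)² = 0.007299 m².
Convert discharge: 390 cm³/s = 0.0003900 m³/s.
Darcy's law rearranged: K = Q·L / (A·Δh) = 0.0003900 × 0.224 / (0.007299 × 1.24) = 0.009653 m/s = 834.0 m/day.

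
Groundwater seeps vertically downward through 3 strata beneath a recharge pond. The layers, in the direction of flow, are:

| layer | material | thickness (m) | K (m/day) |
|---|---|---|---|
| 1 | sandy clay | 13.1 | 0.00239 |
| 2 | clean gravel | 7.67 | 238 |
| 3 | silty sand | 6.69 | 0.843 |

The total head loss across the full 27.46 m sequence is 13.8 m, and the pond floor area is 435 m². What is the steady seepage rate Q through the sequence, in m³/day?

1.09

Flow is perpendicular to layering, so the layers act in series and the equivalent K is the thickness-weighted harmonic mean.
Total thickness L = 13.1 + 7.67 + 6.69 = 27.46 m.
Σ(b_i/K_i) = 13.1/0.00239 + 7.67/238 + 6.69/0.843 = 5489 d.
K_eq = L / Σ(b_i/K_i) = 27.46 / 5489 = 0.005003 m/day.
Q = K_eq · A · (Δh/L) = 0.005003 × 435 × (13.8/27.46) = 1.094 m³/day.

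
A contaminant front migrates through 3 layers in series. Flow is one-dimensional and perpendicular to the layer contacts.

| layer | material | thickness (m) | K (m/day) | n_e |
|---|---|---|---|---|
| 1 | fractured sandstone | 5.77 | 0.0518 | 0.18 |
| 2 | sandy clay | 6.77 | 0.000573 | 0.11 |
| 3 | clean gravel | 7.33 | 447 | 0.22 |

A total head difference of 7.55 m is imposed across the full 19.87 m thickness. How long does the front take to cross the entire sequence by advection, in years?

14.7

With flow normal to the layers, continuity requires the same specific discharge q through every layer.
Σ(b_i/K_i) = 5.77/0.0518 + 6.77/0.000573 + 7.33/447 = 11926 d.
q = Δh / Σ(b_i/K_i) = 7.55 / 11926 = 0.0006330 m/day.
In each layer the seepage velocity is v_i = q/n_i, so the layer transit time is t_i = b_i·n_i / q:
  layer 1 (fractured sandstone): t_1 = 5.77 × 0.18 / 0.0006330 = 1641 d
  layer 2 (sandy clay): t_2 = 6.77 × 0.11 / 0.0006330 = 1176 d
  layer 3 (clean gravel): t_3 = 7.33 × 0.22 / 0.0006330 = 2547 d
Total t = Σ t_i = 5364 days = 14.69 years.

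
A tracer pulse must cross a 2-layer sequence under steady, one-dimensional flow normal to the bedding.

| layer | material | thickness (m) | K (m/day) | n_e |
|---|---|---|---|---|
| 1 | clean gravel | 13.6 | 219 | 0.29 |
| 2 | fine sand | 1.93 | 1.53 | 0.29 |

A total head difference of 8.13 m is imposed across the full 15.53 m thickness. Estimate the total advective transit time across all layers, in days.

0.733

With flow normal to the layers, continuity requires the same specific discharge q through every layer.
Σ(b_i/K_i) = 13.6/219 + 1.93/1.53 = 1.324 d.
q = Δh / Σ(b_i/K_i) = 8.13 / 1.324 = 6.143 m/day.
In each layer the seepage velocity is v_i = q/n_i, so the layer transit time is t_i = b_i·n_i / q:
  layer 1 (clean gravel): t_1 = 13.6 × 0.29 / 6.143 = 0.6421 d
  layer 2 (fine sand): t_2 = 1.93 × 0.29 / 6.143 = 0.09112 d
Total t = Σ t_i = 0.7332 days.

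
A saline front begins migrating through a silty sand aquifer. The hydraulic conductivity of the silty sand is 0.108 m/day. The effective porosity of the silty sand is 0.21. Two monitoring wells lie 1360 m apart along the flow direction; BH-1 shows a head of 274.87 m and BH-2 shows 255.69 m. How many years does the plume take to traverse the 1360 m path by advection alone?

513

Hydraulic gradient i = (274.87 − 255.69) / 1360 = 19.18 / 1360 = 0.01410.
Darcy flux q = K · i = 0.1080 × 0.01410 = 0.001523 m/day.
Seepage velocity v = q / n_e = 0.001523 / 0.21 = 0.007253 m/day.
Travel time t = L / v = 1360 / 0.007253 = 1.875e+05 days = 513.4 years.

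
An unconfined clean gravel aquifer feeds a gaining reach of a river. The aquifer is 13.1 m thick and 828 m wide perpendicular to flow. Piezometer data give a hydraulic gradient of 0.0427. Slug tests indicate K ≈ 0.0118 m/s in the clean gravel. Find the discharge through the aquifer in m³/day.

472000

Convert K: 0.0118 m/s × 86400 = 1020 m/day.
Cross-sectional area A = 828 × 13.1 = 10847 m².
Hydraulic gradient i = 0.0427.
Darcy's law: Q = K · A · i = 1020 × 10847 × 0.04270 = 4.722e+05 m³/day.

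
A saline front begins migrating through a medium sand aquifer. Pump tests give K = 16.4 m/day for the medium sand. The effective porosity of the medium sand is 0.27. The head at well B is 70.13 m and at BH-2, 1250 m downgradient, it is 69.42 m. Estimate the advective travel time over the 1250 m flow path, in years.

Hydraulic gradient i = (70.13 − 69.42) / 1250 = 0.71 / 1250 = 0.0005680.
Darcy flux q = K · i = 16.40 × 0.0005680 = 0.009315 m/day.
Seepage velocity v = q / n_e = 0.009315 / 0.27 = 0.03450 m/day.
Travel time t = L / v = 1250 / 0.03450 = 36231 days = 99.20 years.

99.2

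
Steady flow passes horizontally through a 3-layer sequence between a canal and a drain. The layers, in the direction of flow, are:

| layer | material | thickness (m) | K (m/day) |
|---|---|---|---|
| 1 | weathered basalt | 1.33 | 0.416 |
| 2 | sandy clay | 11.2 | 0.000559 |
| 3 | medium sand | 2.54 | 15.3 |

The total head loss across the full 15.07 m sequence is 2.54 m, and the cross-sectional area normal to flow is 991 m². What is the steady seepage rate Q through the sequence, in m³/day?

0.126

Flow is perpendicular to layering, so the layers act in series and the equivalent K is the thickness-weighted harmonic mean.
Total thickness L = 1.33 + 11.2 + 2.54 = 15.07 m.
Σ(b_i/K_i) = 1.33/0.416 + 11.2/0.000559 + 2.54/15.3 = 20039 d.
K_eq = L / Σ(b_i/K_i) = 15.07 / 20039 = 0.0007520 m/day.
Q = K_eq · A · (Δh/L) = 0.0007520 × 991 × (2.54/15.07) = 0.1256 m³/day.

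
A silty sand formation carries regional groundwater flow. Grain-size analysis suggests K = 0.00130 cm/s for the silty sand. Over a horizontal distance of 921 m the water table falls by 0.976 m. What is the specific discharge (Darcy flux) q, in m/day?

Convert K: 0.00130 cm/s × 864 = 1.123 m/day.
Hydraulic gradient i = Δh / L = 0.976 / 921 = 0.001060.
Specific discharge q = K · i = 1.123 × 0.001060 = 0.001190 m/day.

0.00119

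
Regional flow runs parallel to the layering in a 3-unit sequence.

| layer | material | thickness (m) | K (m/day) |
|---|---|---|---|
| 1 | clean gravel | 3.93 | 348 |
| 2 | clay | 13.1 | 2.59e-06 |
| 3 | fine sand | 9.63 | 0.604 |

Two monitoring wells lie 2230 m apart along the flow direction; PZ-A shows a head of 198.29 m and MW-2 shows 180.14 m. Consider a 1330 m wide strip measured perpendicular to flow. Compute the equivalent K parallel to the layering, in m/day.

Flow is parallel to layering, so each bed carries its own Darcy discharge and the transmissivities add.
Σ(K_i·b_i) = 348×3.93 + 2.59e-06×13.1 + 0.604×9.63 = 1373 m²/day.
Total thickness b = 26.66 m, so K_eq = Σ(K_i·b_i)/b = 51.52 m/day.

51.5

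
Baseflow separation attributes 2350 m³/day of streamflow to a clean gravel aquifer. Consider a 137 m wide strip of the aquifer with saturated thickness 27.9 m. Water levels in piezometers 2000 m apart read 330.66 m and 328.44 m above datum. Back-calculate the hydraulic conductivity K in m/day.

554

Cross-sectional area A = 137 × 27.9 = 3822 m².
Hydraulic gradient i = (330.66 − 328.44) / 2000 = 2.22 / 2000 = 0.001110.
From Q = K·A·i, K = Q / (A·i) = 2350 / (3822 × 0.001110) = 553.9 m/day.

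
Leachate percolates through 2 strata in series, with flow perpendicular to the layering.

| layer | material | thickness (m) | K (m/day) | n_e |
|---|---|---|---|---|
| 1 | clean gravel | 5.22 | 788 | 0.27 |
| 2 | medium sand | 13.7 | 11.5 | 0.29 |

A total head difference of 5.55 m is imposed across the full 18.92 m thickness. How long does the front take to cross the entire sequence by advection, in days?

With flow normal to the layers, continuity requires the same specific discharge q through every layer.
Σ(b_i/K_i) = 5.22/788 + 13.7/11.5 = 1.198 d.
q = Δh / Σ(b_i/K_i) = 5.55 / 1.198 = 4.633 m/day.
In each layer the seepage velocity is v_i = q/n_i, so the layer transit time is t_i = b_i·n_i / q:
  layer 1 (clean gravel): t_1 = 5.22 × 0.27 / 4.633 = 0.3042 d
  layer 2 (medium sand): t_2 = 13.7 × 0.29 / 4.633 = 0.8575 d
Total t = Σ t_i = 1.162 days.

1.16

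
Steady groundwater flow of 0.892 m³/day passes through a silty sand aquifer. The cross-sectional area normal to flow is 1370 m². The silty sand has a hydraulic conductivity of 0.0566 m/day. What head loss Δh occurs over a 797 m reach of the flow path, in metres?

9.17

From Q = K·A·i, i = Q / (K·A) = 0.892 / (0.05660 × 1370) = 0.01150.
Head loss Δh = i · L = 0.01150 × 797 = 9.168 m.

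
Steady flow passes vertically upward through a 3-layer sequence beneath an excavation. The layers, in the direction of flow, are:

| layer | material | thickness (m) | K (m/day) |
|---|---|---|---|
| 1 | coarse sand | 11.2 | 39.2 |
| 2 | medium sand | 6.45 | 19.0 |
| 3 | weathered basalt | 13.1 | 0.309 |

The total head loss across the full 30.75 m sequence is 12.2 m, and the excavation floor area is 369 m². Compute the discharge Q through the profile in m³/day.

105

Flow is perpendicular to layering, so the layers act in series and the equivalent K is the thickness-weighted harmonic mean.
Total thickness L = 11.2 + 6.45 + 13.1 = 30.75 m.
Σ(b_i/K_i) = 11.2/39.2 + 6.45/19.0 + 13.1/0.309 = 43.02 d.
K_eq = L / Σ(b_i/K_i) = 30.75 / 43.02 = 0.7148 m/day.
Q = K_eq · A · (Δh/L) = 0.7148 × 369 × (12.2/30.75) = 104.6 m³/day.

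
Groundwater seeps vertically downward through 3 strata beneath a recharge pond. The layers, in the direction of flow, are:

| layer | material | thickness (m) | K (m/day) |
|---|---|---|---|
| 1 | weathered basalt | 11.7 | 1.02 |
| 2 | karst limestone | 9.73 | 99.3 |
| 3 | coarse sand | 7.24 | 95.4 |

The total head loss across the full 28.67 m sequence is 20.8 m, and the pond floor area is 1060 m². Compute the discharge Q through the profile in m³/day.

Flow is perpendicular to layering, so the layers act in series and the equivalent K is the thickness-weighted harmonic mean.
Total thickness L = 11.7 + 9.73 + 7.24 = 28.67 m.
Σ(b_i/K_i) = 11.7/1.02 + 9.73/99.3 + 7.24/95.4 = 11.64 d.
K_eq = L / Σ(b_i/K_i) = 28.67 / 11.64 = 2.462 m/day.
Q = K_eq · A · (Δh/L) = 2.462 × 1060 × (20.8/28.67) = 1893 m³/day.

1890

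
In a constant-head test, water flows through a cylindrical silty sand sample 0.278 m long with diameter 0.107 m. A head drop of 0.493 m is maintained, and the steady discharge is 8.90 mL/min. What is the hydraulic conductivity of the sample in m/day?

0.804

Cross-sectional area A = π·(d/2)² = π × (0.107/2)² = 0.008992 m².
Convert discharge: 8.90 mL/min = 1.483e-07 m³/s.
Darcy's law rearranged: K = Q·L / (A·Δh) = 1.483e-07 × 0.278 / (0.008992 × 0.493) = 9.302e-06 m/s = 0.8037 m/day.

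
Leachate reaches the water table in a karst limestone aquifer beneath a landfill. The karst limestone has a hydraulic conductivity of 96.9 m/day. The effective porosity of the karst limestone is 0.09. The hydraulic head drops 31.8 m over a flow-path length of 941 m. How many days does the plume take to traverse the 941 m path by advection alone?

Hydraulic gradient i = Δh / L = 31.8 / 941 = 0.03379.
Darcy flux q = K · i = 96.90 × 0.03379 = 3.275 m/day.
Seepage velocity v = q / n_e = 3.275 / 0.09 = 36.38 m/day.
Travel time t = L / v = 941 / 36.38 = 25.86 days.

25.9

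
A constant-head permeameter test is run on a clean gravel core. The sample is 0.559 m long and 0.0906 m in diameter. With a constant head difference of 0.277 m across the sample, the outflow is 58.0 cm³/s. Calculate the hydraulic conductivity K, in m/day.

Cross-sectional area A = π·(d/2)² = π × (0.0906/2)² = 0.006447 m².
Convert discharge: 58.0 cm³/s = 5.800e-05 m³/s.
Darcy's law rearranged: K = Q·L / (A·Δh) = 5.800e-05 × 0.559 / (0.006447 × 0.277) = 0.01816 m/s = 1569 m/day.

1570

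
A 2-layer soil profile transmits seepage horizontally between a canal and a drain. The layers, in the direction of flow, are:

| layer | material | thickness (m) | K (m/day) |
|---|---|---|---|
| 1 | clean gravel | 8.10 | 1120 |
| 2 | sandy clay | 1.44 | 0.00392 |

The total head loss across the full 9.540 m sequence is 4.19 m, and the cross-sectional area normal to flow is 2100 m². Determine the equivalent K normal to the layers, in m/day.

0.0260

Flow is perpendicular to layering, so the layers act in series and the equivalent K is the thickness-weighted harmonic mean.
Total thickness L = 8.10 + 1.44 = 9.540 m.
Σ(b_i/K_i) = 8.10/1120 + 1.44/0.00392 = 367.4 d.
K_eq = L / Σ(b_i/K_i) = 9.540 / 367.4 = 0.02597 m/day.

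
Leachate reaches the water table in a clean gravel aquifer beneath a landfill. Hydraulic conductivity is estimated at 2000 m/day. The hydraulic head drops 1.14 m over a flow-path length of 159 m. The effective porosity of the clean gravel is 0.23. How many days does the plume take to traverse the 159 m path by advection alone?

2.55

Hydraulic gradient i = Δh / L = 1.14 / 159 = 0.007170.
Darcy flux q = K · i = 2000 × 0.007170 = 14.34 m/day.
Seepage velocity v = q / n_e = 14.34 / 0.23 = 62.35 m/day.
Travel time t = L / v = 159 / 62.35 = 2.550 days.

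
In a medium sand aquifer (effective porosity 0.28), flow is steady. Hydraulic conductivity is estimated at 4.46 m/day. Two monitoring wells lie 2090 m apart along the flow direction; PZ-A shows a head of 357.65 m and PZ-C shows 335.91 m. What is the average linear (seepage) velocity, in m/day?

Hydraulic gradient i = (357.65 − 335.91) / 2090 = 21.74 / 2090 = 0.01040.
Darcy flux q = K · i = 4.460 × 0.01040 = 0.04639 m/day.
Seepage velocity v = q / n_e = 0.04639 / 0.28 = 0.1657 m/day.

0.166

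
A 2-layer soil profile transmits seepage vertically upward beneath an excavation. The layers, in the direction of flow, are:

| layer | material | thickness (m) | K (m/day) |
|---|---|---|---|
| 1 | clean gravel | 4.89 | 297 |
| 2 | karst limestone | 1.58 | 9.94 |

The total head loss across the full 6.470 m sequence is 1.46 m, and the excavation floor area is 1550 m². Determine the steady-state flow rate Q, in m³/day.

Flow is perpendicular to layering, so the layers act in series and the equivalent K is the thickness-weighted harmonic mean.
Total thickness L = 4.89 + 1.58 = 6.470 m.
Σ(b_i/K_i) = 4.89/297 + 1.58/9.94 = 0.1754 d.
K_eq = L / Σ(b_i/K_i) = 6.470 / 0.1754 = 36.88 m/day.
Q = K_eq · A · (Δh/L) = 36.88 × 1550 × (1.46/6.470) = 12901 m³/day.

12900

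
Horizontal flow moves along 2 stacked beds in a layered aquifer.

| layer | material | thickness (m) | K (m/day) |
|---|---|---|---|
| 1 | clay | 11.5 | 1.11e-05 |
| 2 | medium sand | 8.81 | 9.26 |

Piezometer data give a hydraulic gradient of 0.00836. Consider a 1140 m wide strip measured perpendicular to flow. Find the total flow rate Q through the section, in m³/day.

777

Flow is parallel to layering, so each bed carries its own Darcy discharge and the transmissivities add.
Σ(K_i·b_i) = 1.11e-05×11.5 + 9.26×8.81 = 81.58 m²/day.
Hydraulic gradient i = 0.00836.
Q = Σ(K_i·b_i) · W · i = 81.58 × 1140 × 0.008360 = 777.5 m³/day.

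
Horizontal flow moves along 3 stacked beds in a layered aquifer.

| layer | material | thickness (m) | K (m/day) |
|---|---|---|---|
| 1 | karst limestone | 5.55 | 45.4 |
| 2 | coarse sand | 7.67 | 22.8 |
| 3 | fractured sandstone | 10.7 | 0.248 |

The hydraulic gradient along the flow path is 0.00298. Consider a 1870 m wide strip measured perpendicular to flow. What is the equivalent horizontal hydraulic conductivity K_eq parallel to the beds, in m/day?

18.0

Flow is parallel to layering, so each bed carries its own Darcy discharge and the transmissivities add.
Σ(K_i·b_i) = 45.4×5.55 + 22.8×7.67 + 0.248×10.7 = 429.5 m²/day.
Total thickness b = 23.92 m, so K_eq = Σ(K_i·b_i)/b = 17.96 m/day.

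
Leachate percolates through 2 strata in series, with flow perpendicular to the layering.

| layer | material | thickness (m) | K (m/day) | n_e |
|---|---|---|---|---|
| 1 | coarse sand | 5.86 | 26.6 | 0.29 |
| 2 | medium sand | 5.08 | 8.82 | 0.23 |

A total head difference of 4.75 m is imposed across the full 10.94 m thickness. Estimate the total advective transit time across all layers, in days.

0.481

With flow normal to the layers, continuity requires the same specific discharge q through every layer.
Σ(b_i/K_i) = 5.86/26.6 + 5.08/8.82 = 0.7963 d.
q = Δh / Σ(b_i/K_i) = 4.75 / 0.7963 = 5.965 m/day.
In each layer the seepage velocity is v_i = q/n_i, so the layer transit time is t_i = b_i·n_i / q:
  layer 1 (coarse sand): t_1 = 5.86 × 0.29 / 5.965 = 0.2849 d
  layer 2 (medium sand): t_2 = 5.08 × 0.23 / 5.965 = 0.1959 d
Total t = Σ t_i = 0.4807 days.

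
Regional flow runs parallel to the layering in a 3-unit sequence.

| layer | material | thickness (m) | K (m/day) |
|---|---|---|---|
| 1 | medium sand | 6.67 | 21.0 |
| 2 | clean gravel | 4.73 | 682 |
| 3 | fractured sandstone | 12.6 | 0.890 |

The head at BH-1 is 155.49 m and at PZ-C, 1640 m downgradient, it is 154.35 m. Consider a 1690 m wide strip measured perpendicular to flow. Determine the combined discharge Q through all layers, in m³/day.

3970

Flow is parallel to layering, so each bed carries its own Darcy discharge and the transmissivities add.
Σ(K_i·b_i) = 21.0×6.67 + 682×4.73 + 0.890×12.6 = 3377 m²/day.
Hydraulic gradient i = (155.49 − 154.35) / 1640 = 1.14 / 1640 = 0.0006951.
Q = Σ(K_i·b_i) · W · i = 3377 × 1690 × 0.0006951 = 3967 m³/day.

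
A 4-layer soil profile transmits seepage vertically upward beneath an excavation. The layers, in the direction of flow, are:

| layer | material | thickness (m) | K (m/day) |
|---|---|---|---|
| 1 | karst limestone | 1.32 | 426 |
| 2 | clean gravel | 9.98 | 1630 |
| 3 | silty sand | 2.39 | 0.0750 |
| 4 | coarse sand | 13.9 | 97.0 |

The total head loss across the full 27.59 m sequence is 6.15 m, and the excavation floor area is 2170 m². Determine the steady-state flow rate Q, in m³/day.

Flow is perpendicular to layering, so the layers act in series and the equivalent K is the thickness-weighted harmonic mean.
Total thickness L = 1.32 + 9.98 + 2.39 + 13.9 = 27.59 m.
Σ(b_i/K_i) = 1.32/426 + 9.98/1630 + 2.39/0.0750 + 13.9/97.0 = 32.02 d.
K_eq = L / Σ(b_i/K_i) = 27.59 / 32.02 = 0.8617 m/day.
Q = K_eq · A · (Δh/L) = 0.8617 × 2170 × (6.15/27.59) = 416.8 m³/day.

417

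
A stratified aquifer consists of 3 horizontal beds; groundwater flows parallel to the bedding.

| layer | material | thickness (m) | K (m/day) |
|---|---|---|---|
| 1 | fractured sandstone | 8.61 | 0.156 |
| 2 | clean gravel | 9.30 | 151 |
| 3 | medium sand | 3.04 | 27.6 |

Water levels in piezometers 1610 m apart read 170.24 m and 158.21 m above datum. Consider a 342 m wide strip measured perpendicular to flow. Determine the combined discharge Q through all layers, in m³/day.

3810

Flow is parallel to layering, so each bed carries its own Darcy discharge and the transmissivities add.
Σ(K_i·b_i) = 0.156×8.61 + 151×9.30 + 27.6×3.04 = 1490 m²/day.
Hydraulic gradient i = (170.24 − 158.21) / 1610 = 12.03 / 1610 = 0.007472.
Q = Σ(K_i·b_i) · W · i = 1490 × 342 × 0.007472 = 3806 m³/day.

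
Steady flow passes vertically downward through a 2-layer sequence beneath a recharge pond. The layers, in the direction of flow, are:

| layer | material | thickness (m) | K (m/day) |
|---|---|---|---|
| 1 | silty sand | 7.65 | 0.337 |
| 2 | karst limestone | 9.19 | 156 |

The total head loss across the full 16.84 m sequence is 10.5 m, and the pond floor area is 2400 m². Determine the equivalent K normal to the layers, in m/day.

Flow is perpendicular to layering, so the layers act in series and the equivalent K is the thickness-weighted harmonic mean.
Total thickness L = 7.65 + 9.19 = 16.84 m.
Σ(b_i/K_i) = 7.65/0.337 + 9.19/156 = 22.76 d.
K_eq = L / Σ(b_i/K_i) = 16.84 / 22.76 = 0.7399 m/day.

0.740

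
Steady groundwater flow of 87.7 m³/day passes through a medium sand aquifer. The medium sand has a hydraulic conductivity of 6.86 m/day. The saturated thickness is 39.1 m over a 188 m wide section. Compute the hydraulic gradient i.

Cross-sectional area A = 188 × 39.1 = 7351 m².
From Q = K·A·i, i = Q / (K·A) = 87.7 / (6.860 × 7351) = 0.001739.

0.00174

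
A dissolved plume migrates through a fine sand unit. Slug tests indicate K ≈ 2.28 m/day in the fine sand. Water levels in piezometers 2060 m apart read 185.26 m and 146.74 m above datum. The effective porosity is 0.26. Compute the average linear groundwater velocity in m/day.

Hydraulic gradient i = (185.26 − 146.74) / 2060 = 38.52 / 2060 = 0.01870.
Darcy flux q = K · i = 2.280 × 0.01870 = 0.04263 m/day.
Seepage velocity v = q / n_e = 0.04263 / 0.26 = 0.1640 m/day.

0.164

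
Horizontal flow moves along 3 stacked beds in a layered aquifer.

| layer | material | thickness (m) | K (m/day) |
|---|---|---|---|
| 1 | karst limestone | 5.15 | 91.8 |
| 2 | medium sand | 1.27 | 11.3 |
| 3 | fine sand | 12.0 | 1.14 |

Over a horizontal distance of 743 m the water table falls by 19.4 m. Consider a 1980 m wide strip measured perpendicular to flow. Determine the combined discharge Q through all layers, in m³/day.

Flow is parallel to layering, so each bed carries its own Darcy discharge and the transmissivities add.
Σ(K_i·b_i) = 91.8×5.15 + 11.3×1.27 + 1.14×12.0 = 500.8 m²/day.
Hydraulic gradient i = Δh / L = 19.4 / 743 = 0.02611.
Q = Σ(K_i·b_i) · W · i = 500.8 × 1980 × 0.02611 = 25891 m³/day.

25900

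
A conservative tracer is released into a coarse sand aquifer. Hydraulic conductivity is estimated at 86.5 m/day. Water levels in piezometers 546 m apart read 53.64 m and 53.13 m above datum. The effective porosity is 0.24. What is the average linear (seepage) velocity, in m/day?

0.337

Hydraulic gradient i = (53.64 − 53.13) / 546 = 0.51 / 546 = 0.0009341.
Darcy flux q = K · i = 86.50 × 0.0009341 = 0.08080 m/day.
Seepage velocity v = q / n_e = 0.08080 / 0.24 = 0.3367 m/day.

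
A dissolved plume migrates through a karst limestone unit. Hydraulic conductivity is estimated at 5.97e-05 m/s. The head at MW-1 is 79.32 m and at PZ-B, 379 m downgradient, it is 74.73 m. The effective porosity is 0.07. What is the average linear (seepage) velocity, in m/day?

0.892

Convert K: 5.97e-05 m/s × 86400 = 5.158 m/day.
Hydraulic gradient i = (79.32 − 74.73) / 379 = 4.59 / 379 = 0.01211.
Darcy flux q = K · i = 5.158 × 0.01211 = 0.06247 m/day.
Seepage velocity v = q / n_e = 0.06247 / 0.07 = 0.8924 m/day.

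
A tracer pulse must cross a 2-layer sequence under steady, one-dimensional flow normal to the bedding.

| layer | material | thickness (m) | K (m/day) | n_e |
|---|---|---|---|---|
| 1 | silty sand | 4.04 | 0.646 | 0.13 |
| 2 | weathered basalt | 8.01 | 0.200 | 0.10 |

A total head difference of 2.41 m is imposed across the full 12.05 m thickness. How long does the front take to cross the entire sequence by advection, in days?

With flow normal to the layers, continuity requires the same specific discharge q through every layer.
Σ(b_i/K_i) = 4.04/0.646 + 8.01/0.200 = 46.30 d.
q = Δh / Σ(b_i/K_i) = 2.41 / 46.30 = 0.05205 m/day.
In each layer the seepage velocity is v_i = q/n_i, so the layer transit time is t_i = b_i·n_i / q:
  layer 1 (silty sand): t_1 = 4.04 × 0.13 / 0.05205 = 10.09 d
  layer 2 (weathered basalt): t_2 = 8.01 × 0.10 / 0.05205 = 15.39 d
Total t = Σ t_i = 25.48 days.

25.5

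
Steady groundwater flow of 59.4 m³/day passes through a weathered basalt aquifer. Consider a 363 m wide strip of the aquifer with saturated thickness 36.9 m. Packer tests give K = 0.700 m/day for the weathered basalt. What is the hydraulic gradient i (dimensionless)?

0.00634

Cross-sectional area A = 363 × 36.9 = 13395 m².
From Q = K·A·i, i = Q / (K·A) = 59.4 / (0.7000 × 13395) = 0.006335.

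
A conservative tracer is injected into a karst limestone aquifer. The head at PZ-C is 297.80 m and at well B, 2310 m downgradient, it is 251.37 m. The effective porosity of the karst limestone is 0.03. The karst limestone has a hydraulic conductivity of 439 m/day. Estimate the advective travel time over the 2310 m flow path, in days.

7.85

Hydraulic gradient i = (297.80 − 251.37) / 2310 = 46.43 / 2310 = 0.02010.
Darcy flux q = K · i = 439.0 × 0.02010 = 8.824 m/day.
Seepage velocity v = q / n_e = 8.824 / 0.03 = 294.1 m/day.
Travel time t = L / v = 2310 / 294.1 = 7.854 days.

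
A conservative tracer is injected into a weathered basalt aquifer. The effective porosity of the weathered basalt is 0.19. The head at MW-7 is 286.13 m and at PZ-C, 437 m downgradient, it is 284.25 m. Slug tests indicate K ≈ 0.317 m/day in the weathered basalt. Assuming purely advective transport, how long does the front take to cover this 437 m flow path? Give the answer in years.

167

Hydraulic gradient i = (286.13 − 284.25) / 437 = 1.88 / 437 = 0.004302.
Darcy flux q = K · i = 0.3170 × 0.004302 = 0.001364 m/day.
Seepage velocity v = q / n_e = 0.001364 / 0.19 = 0.007178 m/day.
Travel time t = L / v = 437 / 0.007178 = 60883 days = 166.7 years.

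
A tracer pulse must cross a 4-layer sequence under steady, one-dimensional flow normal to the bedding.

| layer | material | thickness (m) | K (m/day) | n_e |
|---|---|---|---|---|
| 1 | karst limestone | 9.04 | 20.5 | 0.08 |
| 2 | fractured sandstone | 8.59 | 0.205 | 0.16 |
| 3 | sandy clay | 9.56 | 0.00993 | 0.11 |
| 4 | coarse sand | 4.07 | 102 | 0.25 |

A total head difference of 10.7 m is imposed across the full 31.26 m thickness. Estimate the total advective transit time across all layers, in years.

1.07

With flow normal to the layers, continuity requires the same specific discharge q through every layer.
Σ(b_i/K_i) = 9.04/20.5 + 8.59/0.205 + 9.56/0.00993 + 4.07/102 = 1005 d.
q = Δh / Σ(b_i/K_i) = 10.7 / 1005 = 0.01065 m/day.
In each layer the seepage velocity is v_i = q/n_i, so the layer transit time is t_i = b_i·n_i / q:
  layer 1 (karst limestone): t_1 = 9.04 × 0.08 / 0.01065 = 67.94 d
  layer 2 (fractured sandstone): t_2 = 8.59 × 0.16 / 0.01065 = 129.1 d
  layer 3 (sandy clay): t_3 = 9.56 × 0.11 / 0.01065 = 98.78 d
  layer 4 (coarse sand): t_4 = 4.07 × 0.25 / 0.01065 = 95.58 d
Total t = Σ t_i = 391.4 days = 1.072 years.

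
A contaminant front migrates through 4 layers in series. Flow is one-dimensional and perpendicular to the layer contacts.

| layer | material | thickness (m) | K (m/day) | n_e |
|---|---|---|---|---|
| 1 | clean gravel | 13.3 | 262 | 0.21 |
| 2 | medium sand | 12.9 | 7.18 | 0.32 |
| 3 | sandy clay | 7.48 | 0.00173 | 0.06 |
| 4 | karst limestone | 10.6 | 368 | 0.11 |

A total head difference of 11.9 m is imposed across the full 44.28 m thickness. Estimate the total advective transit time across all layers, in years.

8.49

With flow normal to the layers, continuity requires the same specific discharge q through every layer.
Σ(b_i/K_i) = 13.3/262 + 12.9/7.18 + 7.48/0.00173 + 10.6/368 = 4326 d.
q = Δh / Σ(b_i/K_i) = 11.9 / 4326 = 0.002751 m/day.
In each layer the seepage velocity is v_i = q/n_i, so the layer transit time is t_i = b_i·n_i / q:
  layer 1 (clean gravel): t_1 = 13.3 × 0.21 / 0.002751 = 1015 d
  layer 2 (medium sand): t_2 = 12.9 × 0.32 / 0.002751 = 1501 d
  layer 3 (sandy clay): t_3 = 7.48 × 0.06 / 0.002751 = 163.1 d
  layer 4 (karst limestone): t_4 = 10.6 × 0.11 / 0.002751 = 423.8 d
Total t = Σ t_i = 3103 days = 8.495 years.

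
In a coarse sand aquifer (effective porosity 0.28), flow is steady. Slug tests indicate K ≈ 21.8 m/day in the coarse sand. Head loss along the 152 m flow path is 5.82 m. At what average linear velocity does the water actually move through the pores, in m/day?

2.98

Hydraulic gradient i = Δh / L = 5.82 / 152 = 0.03829.
Darcy flux q = K · i = 21.80 × 0.03829 = 0.8347 m/day.
Seepage velocity v = q / n_e = 0.8347 / 0.28 = 2.981 m/day.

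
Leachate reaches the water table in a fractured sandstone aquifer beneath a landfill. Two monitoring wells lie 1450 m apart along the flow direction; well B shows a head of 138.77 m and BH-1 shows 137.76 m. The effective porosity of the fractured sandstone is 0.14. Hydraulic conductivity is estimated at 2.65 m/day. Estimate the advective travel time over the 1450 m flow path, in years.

Hydraulic gradient i = (138.77 − 137.76) / 1450 = 1.01 / 1450 = 0.0006966.
Darcy flux q = K · i = 2.650 × 0.0006966 = 0.001846 m/day.
Seepage velocity v = q / n_e = 0.001846 / 0.14 = 0.01318 m/day.
Travel time t = L / v = 1450 / 0.01318 = 1.100e+05 days = 301.1 years.

301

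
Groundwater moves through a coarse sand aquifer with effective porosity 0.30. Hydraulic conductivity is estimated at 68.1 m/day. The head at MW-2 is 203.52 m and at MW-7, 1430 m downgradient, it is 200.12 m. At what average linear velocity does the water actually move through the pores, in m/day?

Hydraulic gradient i = (203.52 − 200.12) / 1430 = 3.4 / 1430 = 0.002378.
Darcy flux q = K · i = 68.10 × 0.002378 = 0.1619 m/day.
Seepage velocity v = q / n_e = 0.1619 / 0.30 = 0.5397 m/day.

0.540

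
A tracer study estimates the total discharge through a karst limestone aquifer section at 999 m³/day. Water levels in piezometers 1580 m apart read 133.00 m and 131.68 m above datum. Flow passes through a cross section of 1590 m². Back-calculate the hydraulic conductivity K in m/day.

Hydraulic gradient i = (133.00 − 131.68) / 1580 = 1.32 / 1580 = 0.0008354.
From Q = K·A·i, K = Q / (A·i) = 999 / (1590 × 0.0008354) = 752.1 m/day.

752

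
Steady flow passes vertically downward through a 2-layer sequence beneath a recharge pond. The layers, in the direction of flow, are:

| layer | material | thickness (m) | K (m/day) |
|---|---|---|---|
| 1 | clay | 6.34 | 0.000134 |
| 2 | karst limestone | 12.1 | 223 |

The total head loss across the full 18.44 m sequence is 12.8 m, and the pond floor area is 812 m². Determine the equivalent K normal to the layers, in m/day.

0.000390

Flow is perpendicular to layering, so the layers act in series and the equivalent K is the thickness-weighted harmonic mean.
Total thickness L = 6.34 + 12.1 = 18.44 m.
Σ(b_i/K_i) = 6.34/0.000134 + 12.1/223 = 47313 d.
K_eq = L / Σ(b_i/K_i) = 18.44 / 47313 = 0.0003897 m/day.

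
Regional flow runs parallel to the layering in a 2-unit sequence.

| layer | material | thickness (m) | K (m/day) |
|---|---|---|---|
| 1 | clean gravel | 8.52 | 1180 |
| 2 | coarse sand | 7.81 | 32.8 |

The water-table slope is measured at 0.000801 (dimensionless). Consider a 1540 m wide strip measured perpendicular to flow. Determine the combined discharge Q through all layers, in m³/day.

12700

Flow is parallel to layering, so each bed carries its own Darcy discharge and the transmissivities add.
Σ(K_i·b_i) = 1180×8.52 + 32.8×7.81 = 10310 m²/day.
Hydraulic gradient i = 0.000801.
Q = Σ(K_i·b_i) · W · i = 10310 × 1540 × 0.0008010 = 12718 m³/day.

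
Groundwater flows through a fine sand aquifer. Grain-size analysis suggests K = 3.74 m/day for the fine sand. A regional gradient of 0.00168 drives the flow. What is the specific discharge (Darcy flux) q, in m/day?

Hydraulic gradient i = 0.00168.
Specific discharge q = K · i = 3.740 × 0.001680 = 0.006283 m/day.

0.00628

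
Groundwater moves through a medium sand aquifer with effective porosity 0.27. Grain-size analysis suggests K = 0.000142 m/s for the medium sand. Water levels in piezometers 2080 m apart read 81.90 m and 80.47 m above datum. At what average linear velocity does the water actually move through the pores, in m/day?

0.0312

Convert K: 0.000142 m/s × 86400 = 12.27 m/day.
Hydraulic gradient i = (81.90 − 80.47) / 2080 = 1.43 / 2080 = 0.0006875.
Darcy flux q = K · i = 12.27 × 0.0006875 = 0.008435 m/day.
Seepage velocity v = q / n_e = 0.008435 / 0.27 = 0.03124 m/day.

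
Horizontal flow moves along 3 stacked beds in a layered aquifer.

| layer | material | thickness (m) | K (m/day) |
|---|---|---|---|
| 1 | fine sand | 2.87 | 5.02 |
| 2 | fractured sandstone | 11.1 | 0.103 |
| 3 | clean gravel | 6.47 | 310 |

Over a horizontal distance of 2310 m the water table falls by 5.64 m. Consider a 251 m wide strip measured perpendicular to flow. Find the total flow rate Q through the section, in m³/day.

1240

Flow is parallel to layering, so each bed carries its own Darcy discharge and the transmissivities add.
Σ(K_i·b_i) = 5.02×2.87 + 0.103×11.1 + 310×6.47 = 2021 m²/day.
Hydraulic gradient i = Δh / L = 5.64 / 2310 = 0.002442.
Q = Σ(K_i·b_i) · W · i = 2021 × 251 × 0.002442 = 1239 m³/day.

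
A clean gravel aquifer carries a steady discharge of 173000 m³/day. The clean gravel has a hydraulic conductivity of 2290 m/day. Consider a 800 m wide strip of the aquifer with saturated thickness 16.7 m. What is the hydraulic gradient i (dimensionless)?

Cross-sectional area A = 800 × 16.7 = 13360 m².
From Q = K·A·i, i = Q / (K·A) = 173000 / (2290 × 13360) = 0.005655.

0.00565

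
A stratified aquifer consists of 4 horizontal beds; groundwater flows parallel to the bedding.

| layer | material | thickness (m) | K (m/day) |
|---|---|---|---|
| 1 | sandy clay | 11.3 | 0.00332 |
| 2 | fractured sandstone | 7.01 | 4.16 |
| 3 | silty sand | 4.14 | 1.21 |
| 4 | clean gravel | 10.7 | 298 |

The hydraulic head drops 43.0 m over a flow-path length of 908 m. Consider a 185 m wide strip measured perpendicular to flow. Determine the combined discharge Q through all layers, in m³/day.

28200

Flow is parallel to layering, so each bed carries its own Darcy discharge and the transmissivities add.
Σ(K_i·b_i) = 0.00332×11.3 + 4.16×7.01 + 1.21×4.14 + 298×10.7 = 3223 m²/day.
Hydraulic gradient i = Δh / L = 43.0 / 908 = 0.04736.
Q = Σ(K_i·b_i) · W · i = 3223 × 185 × 0.04736 = 28235 m³/day.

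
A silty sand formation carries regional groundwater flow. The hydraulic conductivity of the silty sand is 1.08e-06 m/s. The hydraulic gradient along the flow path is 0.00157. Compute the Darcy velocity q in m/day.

Convert K: 1.08e-06 m/s × 86400 = 0.09331 m/day.
Hydraulic gradient i = 0.00157.
Specific discharge q = K · i = 0.09331 × 0.001570 = 0.0001465 m/day.

0.000146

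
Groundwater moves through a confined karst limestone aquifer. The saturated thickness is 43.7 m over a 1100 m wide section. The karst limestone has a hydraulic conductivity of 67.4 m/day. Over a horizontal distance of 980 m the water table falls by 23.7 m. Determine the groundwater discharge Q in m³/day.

78400

Cross-sectional area A = 1100 × 43.7 = 48070 m².
Hydraulic gradient i = Δh / L = 23.7 / 980 = 0.02418.
Darcy's law: Q = K · A · i = 67.40 × 48070 × 0.02418 = 78353 m³/day.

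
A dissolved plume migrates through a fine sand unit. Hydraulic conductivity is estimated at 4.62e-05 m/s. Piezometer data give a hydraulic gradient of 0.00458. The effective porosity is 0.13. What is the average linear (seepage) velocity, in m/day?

Convert K: 4.62e-05 m/s × 86400 = 3.992 m/day.
Hydraulic gradient i = 0.00458.
Darcy flux q = K · i = 3.992 × 0.004580 = 0.01828 m/day.
Seepage velocity v = q / n_e = 0.01828 / 0.13 = 0.1406 m/day.

0.141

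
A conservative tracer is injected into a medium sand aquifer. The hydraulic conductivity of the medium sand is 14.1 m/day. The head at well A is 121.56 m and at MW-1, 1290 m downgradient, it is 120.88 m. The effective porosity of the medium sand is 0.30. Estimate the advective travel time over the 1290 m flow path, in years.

Hydraulic gradient i = (121.56 − 120.88) / 1290 = 0.68 / 1290 = 0.0005271.
Darcy flux q = K · i = 14.10 × 0.0005271 = 0.007433 m/day.
Seepage velocity v = q / n_e = 0.007433 / 0.30 = 0.02478 m/day.
Travel time t = L / v = 1290 / 0.02478 = 52068 days = 142.6 years.

143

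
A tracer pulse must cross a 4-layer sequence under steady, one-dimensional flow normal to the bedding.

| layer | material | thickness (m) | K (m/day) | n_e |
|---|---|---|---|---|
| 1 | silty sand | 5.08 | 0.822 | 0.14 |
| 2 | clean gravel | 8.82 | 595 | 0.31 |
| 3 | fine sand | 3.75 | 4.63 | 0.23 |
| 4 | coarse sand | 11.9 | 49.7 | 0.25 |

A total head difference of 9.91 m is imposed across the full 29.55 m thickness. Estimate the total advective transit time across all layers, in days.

With flow normal to the layers, continuity requires the same specific discharge q through every layer.
Σ(b_i/K_i) = 5.08/0.822 + 8.82/595 + 3.75/4.63 + 11.9/49.7 = 7.244 d.
q = Δh / Σ(b_i/K_i) = 9.91 / 7.244 = 1.368 m/day.
In each layer the seepage velocity is v_i = q/n_i, so the layer transit time is t_i = b_i·n_i / q:
  layer 1 (silty sand): t_1 = 5.08 × 0.14 / 1.368 = 0.5199 d
  layer 2 (clean gravel): t_2 = 8.82 × 0.31 / 1.368 = 1.999 d
  layer 3 (fine sand): t_3 = 3.75 × 0.23 / 1.368 = 0.6305 d
  layer 4 (coarse sand): t_4 = 11.9 × 0.25 / 1.368 = 2.175 d
Total t = Σ t_i = 5.324 days.

5.32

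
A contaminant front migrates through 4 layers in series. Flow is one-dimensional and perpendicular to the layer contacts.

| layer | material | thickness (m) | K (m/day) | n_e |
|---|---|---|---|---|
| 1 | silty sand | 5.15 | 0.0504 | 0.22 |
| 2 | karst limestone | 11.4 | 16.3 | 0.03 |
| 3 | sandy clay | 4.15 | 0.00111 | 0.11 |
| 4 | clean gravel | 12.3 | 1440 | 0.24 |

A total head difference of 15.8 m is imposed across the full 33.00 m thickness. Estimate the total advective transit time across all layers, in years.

With flow normal to the layers, continuity requires the same specific discharge q through every layer.
Σ(b_i/K_i) = 5.15/0.0504 + 11.4/16.3 + 4.15/0.00111 + 12.3/1440 = 3842 d.
q = Δh / Σ(b_i/K_i) = 15.8 / 3842 = 0.004113 m/day.
In each layer the seepage velocity is v_i = q/n_i, so the layer transit time is t_i = b_i·n_i / q:
  layer 1 (silty sand): t_1 = 5.15 × 0.22 / 0.004113 = 275.5 d
  layer 2 (karst limestone): t_2 = 11.4 × 0.03 / 0.004113 = 83.15 d
  layer 3 (sandy clay): t_3 = 4.15 × 0.11 / 0.004113 = 111.0 d
  layer 4 (clean gravel): t_4 = 12.3 × 0.24 / 0.004113 = 717.8 d
Total t = Σ t_i = 1187 days = 3.251 years.

3.25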